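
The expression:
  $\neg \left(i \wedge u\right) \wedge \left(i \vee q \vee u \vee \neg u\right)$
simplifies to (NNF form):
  $\neg i \vee \neg u$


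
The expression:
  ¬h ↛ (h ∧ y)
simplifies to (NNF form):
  ¬h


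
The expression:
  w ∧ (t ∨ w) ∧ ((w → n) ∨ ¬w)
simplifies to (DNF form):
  n ∧ w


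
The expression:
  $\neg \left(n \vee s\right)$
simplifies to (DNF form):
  $\neg n \wedge \neg s$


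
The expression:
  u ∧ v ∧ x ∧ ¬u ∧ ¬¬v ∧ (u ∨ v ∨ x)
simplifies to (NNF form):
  False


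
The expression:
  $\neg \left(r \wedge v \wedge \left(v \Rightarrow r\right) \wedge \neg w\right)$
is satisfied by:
  {w: True, v: False, r: False}
  {w: False, v: False, r: False}
  {r: True, w: True, v: False}
  {r: True, w: False, v: False}
  {v: True, w: True, r: False}
  {v: True, w: False, r: False}
  {v: True, r: True, w: True}


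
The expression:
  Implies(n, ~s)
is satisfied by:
  {s: False, n: False}
  {n: True, s: False}
  {s: True, n: False}


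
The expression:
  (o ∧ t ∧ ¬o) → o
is always true.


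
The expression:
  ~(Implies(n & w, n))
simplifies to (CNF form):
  False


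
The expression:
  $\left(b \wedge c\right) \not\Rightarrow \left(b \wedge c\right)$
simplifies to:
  $\text{False}$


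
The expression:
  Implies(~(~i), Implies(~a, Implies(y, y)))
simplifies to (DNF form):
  True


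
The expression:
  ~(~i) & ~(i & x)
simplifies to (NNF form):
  i & ~x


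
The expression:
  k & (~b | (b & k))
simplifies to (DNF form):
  k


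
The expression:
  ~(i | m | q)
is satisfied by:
  {q: False, i: False, m: False}


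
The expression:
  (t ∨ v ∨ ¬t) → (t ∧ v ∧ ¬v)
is never true.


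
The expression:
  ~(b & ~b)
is always true.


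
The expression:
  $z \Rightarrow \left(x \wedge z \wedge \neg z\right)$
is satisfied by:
  {z: False}


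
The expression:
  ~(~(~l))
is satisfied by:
  {l: False}


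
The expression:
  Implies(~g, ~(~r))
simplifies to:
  g | r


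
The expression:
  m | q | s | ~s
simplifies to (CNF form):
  True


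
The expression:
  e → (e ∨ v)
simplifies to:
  True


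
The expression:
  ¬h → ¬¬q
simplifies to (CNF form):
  h ∨ q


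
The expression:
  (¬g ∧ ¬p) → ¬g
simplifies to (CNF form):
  True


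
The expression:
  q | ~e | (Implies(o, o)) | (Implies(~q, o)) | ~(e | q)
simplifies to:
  True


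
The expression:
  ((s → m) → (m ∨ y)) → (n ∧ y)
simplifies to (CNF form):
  (n ∨ ¬y) ∧ (y ∨ ¬m) ∧ (y ∨ ¬s)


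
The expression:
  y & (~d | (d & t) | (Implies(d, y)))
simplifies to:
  y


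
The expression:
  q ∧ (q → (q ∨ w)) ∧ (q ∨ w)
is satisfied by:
  {q: True}


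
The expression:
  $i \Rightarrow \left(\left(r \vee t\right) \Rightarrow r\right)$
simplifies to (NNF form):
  $r \vee \neg i \vee \neg t$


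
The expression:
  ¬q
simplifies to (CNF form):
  ¬q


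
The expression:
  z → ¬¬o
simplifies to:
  o ∨ ¬z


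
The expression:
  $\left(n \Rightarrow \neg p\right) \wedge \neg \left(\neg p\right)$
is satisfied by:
  {p: True, n: False}


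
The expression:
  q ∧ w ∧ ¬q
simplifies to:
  False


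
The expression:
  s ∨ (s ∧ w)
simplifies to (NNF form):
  s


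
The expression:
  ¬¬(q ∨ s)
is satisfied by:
  {q: True, s: True}
  {q: True, s: False}
  {s: True, q: False}


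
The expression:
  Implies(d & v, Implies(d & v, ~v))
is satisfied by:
  {v: False, d: False}
  {d: True, v: False}
  {v: True, d: False}


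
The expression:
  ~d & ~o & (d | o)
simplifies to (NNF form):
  False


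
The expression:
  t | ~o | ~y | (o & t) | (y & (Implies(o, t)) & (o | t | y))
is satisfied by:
  {t: True, o: False, y: False}
  {o: False, y: False, t: False}
  {y: True, t: True, o: False}
  {y: True, o: False, t: False}
  {t: True, o: True, y: False}
  {o: True, t: False, y: False}
  {y: True, o: True, t: True}


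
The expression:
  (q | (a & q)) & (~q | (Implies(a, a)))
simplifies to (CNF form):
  q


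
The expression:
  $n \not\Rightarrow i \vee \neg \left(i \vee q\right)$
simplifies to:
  $\neg i \wedge \left(n \vee \neg q\right)$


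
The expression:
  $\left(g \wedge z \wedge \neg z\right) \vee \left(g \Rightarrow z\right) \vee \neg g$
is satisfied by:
  {z: True, g: False}
  {g: False, z: False}
  {g: True, z: True}


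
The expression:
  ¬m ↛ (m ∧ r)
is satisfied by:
  {m: False}


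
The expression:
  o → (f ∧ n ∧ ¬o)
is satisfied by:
  {o: False}


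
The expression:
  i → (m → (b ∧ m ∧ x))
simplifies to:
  (b ∧ x) ∨ ¬i ∨ ¬m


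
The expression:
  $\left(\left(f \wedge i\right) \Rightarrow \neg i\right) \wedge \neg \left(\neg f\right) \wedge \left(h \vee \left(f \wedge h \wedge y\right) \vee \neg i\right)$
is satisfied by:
  {f: True, i: False}


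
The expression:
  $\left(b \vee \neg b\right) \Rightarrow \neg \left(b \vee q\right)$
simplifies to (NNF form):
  $\neg b \wedge \neg q$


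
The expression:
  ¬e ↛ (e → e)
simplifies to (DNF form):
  False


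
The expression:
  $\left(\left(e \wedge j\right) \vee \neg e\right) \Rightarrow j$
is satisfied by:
  {e: True, j: True}
  {e: True, j: False}
  {j: True, e: False}


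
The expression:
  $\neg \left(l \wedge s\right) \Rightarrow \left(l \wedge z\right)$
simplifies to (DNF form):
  $\left(l \wedge s\right) \vee \left(l \wedge z\right)$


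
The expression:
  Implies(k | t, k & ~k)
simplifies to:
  ~k & ~t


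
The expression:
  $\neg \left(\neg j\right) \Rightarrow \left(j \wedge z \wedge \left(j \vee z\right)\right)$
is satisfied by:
  {z: True, j: False}
  {j: False, z: False}
  {j: True, z: True}


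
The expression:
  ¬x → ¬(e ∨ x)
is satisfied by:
  {x: True, e: False}
  {e: False, x: False}
  {e: True, x: True}


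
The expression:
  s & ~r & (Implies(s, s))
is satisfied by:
  {s: True, r: False}


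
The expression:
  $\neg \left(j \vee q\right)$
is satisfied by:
  {q: False, j: False}


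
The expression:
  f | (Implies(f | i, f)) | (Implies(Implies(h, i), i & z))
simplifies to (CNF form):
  f | z | ~i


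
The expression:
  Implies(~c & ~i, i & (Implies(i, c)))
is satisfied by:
  {i: True, c: True}
  {i: True, c: False}
  {c: True, i: False}


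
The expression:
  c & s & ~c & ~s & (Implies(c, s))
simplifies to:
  False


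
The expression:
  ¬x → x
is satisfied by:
  {x: True}


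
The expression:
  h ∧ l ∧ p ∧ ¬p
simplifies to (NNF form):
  False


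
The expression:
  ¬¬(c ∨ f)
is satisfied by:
  {c: True, f: True}
  {c: True, f: False}
  {f: True, c: False}


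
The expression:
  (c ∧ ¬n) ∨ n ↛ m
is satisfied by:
  {c: True, m: False, n: False}
  {n: True, c: True, m: False}
  {n: True, m: False, c: False}
  {c: True, m: True, n: False}


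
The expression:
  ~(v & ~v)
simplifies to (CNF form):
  True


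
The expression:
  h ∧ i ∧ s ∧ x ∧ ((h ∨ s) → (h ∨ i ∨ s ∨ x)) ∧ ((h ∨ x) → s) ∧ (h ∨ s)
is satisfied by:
  {h: True, i: True, s: True, x: True}


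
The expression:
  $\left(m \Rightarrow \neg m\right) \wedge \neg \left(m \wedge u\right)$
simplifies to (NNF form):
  $\neg m$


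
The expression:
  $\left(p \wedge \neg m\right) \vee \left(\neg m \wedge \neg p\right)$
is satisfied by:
  {m: False}


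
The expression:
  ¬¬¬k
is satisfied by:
  {k: False}


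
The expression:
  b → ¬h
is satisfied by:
  {h: False, b: False}
  {b: True, h: False}
  {h: True, b: False}


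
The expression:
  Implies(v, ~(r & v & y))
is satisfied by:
  {v: False, y: False, r: False}
  {r: True, v: False, y: False}
  {y: True, v: False, r: False}
  {r: True, y: True, v: False}
  {v: True, r: False, y: False}
  {r: True, v: True, y: False}
  {y: True, v: True, r: False}


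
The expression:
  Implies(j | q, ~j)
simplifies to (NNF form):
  ~j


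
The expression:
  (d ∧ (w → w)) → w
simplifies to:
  w ∨ ¬d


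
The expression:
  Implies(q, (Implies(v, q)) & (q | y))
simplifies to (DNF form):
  True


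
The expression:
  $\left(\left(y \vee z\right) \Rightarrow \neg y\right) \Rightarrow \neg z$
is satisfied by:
  {y: True, z: False}
  {z: False, y: False}
  {z: True, y: True}


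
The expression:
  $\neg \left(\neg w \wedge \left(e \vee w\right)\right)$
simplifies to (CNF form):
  $w \vee \neg e$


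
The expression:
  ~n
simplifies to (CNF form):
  ~n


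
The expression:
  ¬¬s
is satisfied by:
  {s: True}


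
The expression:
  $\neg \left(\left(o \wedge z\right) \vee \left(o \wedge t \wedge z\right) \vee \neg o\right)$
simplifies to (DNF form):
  $o \wedge \neg z$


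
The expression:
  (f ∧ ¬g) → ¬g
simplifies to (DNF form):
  True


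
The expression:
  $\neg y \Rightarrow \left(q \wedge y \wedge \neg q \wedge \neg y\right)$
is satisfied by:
  {y: True}


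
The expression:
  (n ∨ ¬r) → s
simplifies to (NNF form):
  s ∨ (r ∧ ¬n)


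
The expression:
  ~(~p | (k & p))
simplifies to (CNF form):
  p & ~k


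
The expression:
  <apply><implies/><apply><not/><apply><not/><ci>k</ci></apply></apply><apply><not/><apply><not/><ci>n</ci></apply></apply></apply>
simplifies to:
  <apply><or/><ci>n</ci><apply><not/><ci>k</ci></apply></apply>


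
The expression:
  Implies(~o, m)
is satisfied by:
  {o: True, m: True}
  {o: True, m: False}
  {m: True, o: False}


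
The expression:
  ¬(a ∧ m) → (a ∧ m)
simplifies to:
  a ∧ m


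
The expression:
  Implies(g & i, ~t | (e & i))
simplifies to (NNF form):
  e | ~g | ~i | ~t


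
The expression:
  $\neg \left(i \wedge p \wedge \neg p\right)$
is always true.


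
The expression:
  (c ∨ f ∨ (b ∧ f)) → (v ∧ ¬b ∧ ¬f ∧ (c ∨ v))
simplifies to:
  ¬f ∧ (v ∨ ¬c) ∧ (¬b ∨ ¬c)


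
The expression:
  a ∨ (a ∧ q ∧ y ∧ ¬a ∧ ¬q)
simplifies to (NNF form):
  a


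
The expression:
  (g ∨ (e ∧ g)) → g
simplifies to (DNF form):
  True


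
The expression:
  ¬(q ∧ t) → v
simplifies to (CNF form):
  (q ∨ v) ∧ (t ∨ v)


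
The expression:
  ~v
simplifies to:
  ~v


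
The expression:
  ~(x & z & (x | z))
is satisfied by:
  {z: False, x: False}
  {x: True, z: False}
  {z: True, x: False}


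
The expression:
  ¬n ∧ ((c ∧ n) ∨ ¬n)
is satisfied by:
  {n: False}


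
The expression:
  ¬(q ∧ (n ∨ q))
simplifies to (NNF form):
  ¬q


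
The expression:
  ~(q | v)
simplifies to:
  ~q & ~v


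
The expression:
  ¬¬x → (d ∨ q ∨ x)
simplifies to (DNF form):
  True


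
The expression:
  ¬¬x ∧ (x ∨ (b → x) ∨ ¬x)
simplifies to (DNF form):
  x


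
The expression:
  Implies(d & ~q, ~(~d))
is always true.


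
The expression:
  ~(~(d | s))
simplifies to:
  d | s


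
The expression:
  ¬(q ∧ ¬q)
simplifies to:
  True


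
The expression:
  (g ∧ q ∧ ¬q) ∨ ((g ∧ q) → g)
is always true.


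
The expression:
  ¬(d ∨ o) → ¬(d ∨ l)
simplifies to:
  d ∨ o ∨ ¬l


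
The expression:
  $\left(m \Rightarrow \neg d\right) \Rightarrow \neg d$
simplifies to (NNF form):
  $m \vee \neg d$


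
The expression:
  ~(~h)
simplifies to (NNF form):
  h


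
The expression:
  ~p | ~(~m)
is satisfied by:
  {m: True, p: False}
  {p: False, m: False}
  {p: True, m: True}


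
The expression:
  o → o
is always true.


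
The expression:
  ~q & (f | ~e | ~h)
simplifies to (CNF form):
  ~q & (f | ~e | ~h)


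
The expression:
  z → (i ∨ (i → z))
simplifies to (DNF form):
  True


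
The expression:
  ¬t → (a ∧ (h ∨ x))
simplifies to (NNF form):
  t ∨ (a ∧ h) ∨ (a ∧ x)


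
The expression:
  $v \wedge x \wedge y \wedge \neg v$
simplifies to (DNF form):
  $\text{False}$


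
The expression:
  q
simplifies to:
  q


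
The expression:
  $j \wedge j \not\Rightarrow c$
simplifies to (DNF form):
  $j \wedge \neg c$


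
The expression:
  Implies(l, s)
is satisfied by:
  {s: True, l: False}
  {l: False, s: False}
  {l: True, s: True}


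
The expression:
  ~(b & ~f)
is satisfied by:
  {f: True, b: False}
  {b: False, f: False}
  {b: True, f: True}


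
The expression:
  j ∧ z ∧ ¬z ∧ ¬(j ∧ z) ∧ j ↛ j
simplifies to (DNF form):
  False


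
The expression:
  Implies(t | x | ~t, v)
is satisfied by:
  {v: True}


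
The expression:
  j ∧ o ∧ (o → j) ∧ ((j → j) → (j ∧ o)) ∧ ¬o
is never true.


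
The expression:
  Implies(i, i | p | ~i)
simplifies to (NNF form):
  True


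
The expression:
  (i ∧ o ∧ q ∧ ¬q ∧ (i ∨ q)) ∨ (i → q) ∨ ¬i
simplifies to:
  q ∨ ¬i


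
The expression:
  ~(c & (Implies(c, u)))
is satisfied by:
  {u: False, c: False}
  {c: True, u: False}
  {u: True, c: False}


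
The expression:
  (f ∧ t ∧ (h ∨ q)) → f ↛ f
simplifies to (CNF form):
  (¬f ∨ ¬h ∨ ¬t) ∧ (¬f ∨ ¬q ∨ ¬t)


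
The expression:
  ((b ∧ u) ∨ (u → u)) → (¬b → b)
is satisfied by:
  {b: True}


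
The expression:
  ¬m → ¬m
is always true.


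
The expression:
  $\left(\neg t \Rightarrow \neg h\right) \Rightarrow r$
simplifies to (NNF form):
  $r \vee \left(h \wedge \neg t\right)$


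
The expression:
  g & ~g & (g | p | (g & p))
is never true.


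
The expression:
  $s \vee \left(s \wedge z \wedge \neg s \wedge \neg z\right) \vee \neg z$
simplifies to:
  $s \vee \neg z$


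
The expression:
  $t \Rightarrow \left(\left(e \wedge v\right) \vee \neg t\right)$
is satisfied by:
  {v: True, e: True, t: False}
  {v: True, e: False, t: False}
  {e: True, v: False, t: False}
  {v: False, e: False, t: False}
  {v: True, t: True, e: True}


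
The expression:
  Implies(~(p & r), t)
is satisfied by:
  {t: True, p: True, r: True}
  {t: True, p: True, r: False}
  {t: True, r: True, p: False}
  {t: True, r: False, p: False}
  {p: True, r: True, t: False}


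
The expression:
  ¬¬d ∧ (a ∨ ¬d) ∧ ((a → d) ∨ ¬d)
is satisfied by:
  {a: True, d: True}


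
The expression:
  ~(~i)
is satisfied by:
  {i: True}


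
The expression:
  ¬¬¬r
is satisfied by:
  {r: False}


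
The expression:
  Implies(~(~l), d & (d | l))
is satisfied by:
  {d: True, l: False}
  {l: False, d: False}
  {l: True, d: True}


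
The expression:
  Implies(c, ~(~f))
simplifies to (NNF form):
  f | ~c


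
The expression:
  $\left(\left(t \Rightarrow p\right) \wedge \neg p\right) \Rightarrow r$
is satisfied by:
  {r: True, t: True, p: True}
  {r: True, t: True, p: False}
  {r: True, p: True, t: False}
  {r: True, p: False, t: False}
  {t: True, p: True, r: False}
  {t: True, p: False, r: False}
  {p: True, t: False, r: False}


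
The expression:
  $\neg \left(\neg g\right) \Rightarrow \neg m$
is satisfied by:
  {g: False, m: False}
  {m: True, g: False}
  {g: True, m: False}


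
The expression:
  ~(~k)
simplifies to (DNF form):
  k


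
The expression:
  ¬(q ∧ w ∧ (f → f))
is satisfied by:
  {w: False, q: False}
  {q: True, w: False}
  {w: True, q: False}


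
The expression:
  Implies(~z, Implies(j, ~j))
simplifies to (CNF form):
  z | ~j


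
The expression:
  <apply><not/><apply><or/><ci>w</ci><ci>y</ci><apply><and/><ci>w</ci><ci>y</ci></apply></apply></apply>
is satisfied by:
  {y: False, w: False}


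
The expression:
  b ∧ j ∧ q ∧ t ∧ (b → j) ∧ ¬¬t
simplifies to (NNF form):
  b ∧ j ∧ q ∧ t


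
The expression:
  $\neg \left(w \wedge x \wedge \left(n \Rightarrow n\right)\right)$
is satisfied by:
  {w: False, x: False}
  {x: True, w: False}
  {w: True, x: False}


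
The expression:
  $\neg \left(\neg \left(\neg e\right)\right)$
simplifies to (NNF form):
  $\neg e$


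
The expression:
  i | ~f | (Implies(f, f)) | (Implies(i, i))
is always true.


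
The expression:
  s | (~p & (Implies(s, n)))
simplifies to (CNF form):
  s | ~p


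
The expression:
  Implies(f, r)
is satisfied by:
  {r: True, f: False}
  {f: False, r: False}
  {f: True, r: True}


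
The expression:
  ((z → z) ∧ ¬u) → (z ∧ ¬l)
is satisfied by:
  {u: True, z: True, l: False}
  {u: True, z: False, l: False}
  {u: True, l: True, z: True}
  {u: True, l: True, z: False}
  {z: True, l: False, u: False}


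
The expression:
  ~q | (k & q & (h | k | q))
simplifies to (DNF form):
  k | ~q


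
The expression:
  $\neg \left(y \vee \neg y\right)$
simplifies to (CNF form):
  $\text{False}$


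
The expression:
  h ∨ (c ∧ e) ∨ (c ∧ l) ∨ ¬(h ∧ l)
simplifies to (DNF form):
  True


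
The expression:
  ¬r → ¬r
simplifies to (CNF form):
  True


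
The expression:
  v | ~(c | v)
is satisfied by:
  {v: True, c: False}
  {c: False, v: False}
  {c: True, v: True}


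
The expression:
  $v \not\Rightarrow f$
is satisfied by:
  {v: True, f: False}


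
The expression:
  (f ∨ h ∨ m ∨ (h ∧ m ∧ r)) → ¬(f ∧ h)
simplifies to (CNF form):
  ¬f ∨ ¬h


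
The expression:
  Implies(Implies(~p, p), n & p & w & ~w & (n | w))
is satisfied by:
  {p: False}


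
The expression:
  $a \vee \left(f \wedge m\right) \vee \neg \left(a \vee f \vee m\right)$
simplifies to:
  $a \vee \left(f \wedge m\right) \vee \left(\neg f \wedge \neg m\right)$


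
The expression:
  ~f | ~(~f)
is always true.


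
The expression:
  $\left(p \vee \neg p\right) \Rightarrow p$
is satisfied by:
  {p: True}


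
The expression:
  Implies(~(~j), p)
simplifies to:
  p | ~j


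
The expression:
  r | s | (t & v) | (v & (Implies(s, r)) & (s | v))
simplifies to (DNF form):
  r | s | v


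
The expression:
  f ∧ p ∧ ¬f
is never true.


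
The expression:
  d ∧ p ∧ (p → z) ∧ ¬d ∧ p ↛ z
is never true.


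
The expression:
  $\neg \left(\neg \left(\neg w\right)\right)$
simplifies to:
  $\neg w$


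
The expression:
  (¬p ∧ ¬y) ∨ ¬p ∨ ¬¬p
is always true.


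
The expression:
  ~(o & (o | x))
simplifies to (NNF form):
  ~o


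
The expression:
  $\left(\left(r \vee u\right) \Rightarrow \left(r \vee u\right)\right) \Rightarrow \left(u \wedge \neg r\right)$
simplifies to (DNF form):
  $u \wedge \neg r$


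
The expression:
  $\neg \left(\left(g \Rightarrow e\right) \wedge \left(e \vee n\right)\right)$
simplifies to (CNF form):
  $\neg e \wedge \left(g \vee \neg n\right)$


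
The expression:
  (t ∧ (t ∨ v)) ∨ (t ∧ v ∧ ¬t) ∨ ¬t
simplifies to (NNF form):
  True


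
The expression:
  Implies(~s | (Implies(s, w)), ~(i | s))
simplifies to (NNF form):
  (s & ~w) | (~i & ~s)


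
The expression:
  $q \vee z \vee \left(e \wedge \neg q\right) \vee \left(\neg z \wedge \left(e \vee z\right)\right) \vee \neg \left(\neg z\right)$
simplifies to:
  $e \vee q \vee z$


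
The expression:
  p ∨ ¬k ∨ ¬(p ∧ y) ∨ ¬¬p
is always true.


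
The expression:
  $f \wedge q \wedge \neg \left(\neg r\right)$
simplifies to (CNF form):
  $f \wedge q \wedge r$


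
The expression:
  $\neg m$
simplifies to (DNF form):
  $\neg m$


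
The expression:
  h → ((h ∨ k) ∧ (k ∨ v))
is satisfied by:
  {k: True, v: True, h: False}
  {k: True, h: False, v: False}
  {v: True, h: False, k: False}
  {v: False, h: False, k: False}
  {k: True, v: True, h: True}
  {k: True, h: True, v: False}
  {v: True, h: True, k: False}


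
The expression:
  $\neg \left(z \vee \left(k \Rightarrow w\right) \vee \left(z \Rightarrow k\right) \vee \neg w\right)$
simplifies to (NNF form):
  $\text{False}$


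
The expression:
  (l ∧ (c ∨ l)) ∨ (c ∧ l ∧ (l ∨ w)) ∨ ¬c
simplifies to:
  l ∨ ¬c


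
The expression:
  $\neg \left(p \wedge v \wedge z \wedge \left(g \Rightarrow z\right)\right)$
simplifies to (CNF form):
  $\neg p \vee \neg v \vee \neg z$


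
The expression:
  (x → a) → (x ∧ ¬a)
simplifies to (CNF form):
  x ∧ ¬a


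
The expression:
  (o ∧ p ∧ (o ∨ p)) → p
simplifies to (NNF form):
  True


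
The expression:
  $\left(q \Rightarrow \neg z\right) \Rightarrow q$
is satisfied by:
  {q: True}


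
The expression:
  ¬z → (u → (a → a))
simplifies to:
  True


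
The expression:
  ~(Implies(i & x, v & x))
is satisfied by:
  {i: True, x: True, v: False}


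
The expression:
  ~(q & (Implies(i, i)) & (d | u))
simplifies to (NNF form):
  ~q | (~d & ~u)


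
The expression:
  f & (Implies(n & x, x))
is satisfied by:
  {f: True}


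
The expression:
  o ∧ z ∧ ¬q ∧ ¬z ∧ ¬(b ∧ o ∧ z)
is never true.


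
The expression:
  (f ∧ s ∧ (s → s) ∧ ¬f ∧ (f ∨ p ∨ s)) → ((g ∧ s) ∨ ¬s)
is always true.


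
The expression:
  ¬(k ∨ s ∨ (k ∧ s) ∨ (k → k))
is never true.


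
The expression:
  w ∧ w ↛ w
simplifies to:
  False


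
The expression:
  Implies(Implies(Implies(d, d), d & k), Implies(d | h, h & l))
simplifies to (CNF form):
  (h | ~d | ~k) & (l | ~d | ~k)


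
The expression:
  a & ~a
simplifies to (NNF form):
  False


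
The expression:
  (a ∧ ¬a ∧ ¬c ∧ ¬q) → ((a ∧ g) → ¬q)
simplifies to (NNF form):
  True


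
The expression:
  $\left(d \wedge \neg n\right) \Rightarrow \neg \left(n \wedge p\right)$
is always true.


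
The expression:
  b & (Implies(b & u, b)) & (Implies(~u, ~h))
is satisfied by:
  {b: True, u: True, h: False}
  {b: True, h: False, u: False}
  {b: True, u: True, h: True}


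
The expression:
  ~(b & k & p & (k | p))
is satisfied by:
  {p: False, k: False, b: False}
  {b: True, p: False, k: False}
  {k: True, p: False, b: False}
  {b: True, k: True, p: False}
  {p: True, b: False, k: False}
  {b: True, p: True, k: False}
  {k: True, p: True, b: False}


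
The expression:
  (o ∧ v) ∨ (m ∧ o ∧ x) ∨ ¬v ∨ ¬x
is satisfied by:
  {o: True, v: False, x: False}
  {v: False, x: False, o: False}
  {x: True, o: True, v: False}
  {x: True, v: False, o: False}
  {o: True, v: True, x: False}
  {v: True, o: False, x: False}
  {x: True, v: True, o: True}


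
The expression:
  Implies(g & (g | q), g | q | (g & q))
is always true.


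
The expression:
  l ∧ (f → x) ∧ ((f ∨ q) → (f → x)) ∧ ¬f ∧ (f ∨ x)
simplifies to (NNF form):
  l ∧ x ∧ ¬f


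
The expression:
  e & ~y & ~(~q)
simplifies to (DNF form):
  e & q & ~y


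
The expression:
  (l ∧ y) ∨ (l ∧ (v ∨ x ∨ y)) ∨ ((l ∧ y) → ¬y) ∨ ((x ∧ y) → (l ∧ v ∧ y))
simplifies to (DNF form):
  True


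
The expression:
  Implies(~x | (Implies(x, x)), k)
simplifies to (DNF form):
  k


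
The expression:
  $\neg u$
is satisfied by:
  {u: False}


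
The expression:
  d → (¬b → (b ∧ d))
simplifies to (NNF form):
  b ∨ ¬d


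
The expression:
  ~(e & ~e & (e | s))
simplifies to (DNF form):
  True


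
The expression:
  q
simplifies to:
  q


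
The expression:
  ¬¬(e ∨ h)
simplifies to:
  e ∨ h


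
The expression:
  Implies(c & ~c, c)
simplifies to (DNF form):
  True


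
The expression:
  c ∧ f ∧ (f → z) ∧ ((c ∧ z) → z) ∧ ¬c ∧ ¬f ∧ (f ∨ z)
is never true.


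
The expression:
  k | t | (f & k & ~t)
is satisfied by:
  {k: True, t: True}
  {k: True, t: False}
  {t: True, k: False}


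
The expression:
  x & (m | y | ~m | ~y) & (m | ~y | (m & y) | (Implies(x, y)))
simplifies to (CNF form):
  x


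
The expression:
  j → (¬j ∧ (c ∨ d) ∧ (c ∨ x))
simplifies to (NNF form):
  ¬j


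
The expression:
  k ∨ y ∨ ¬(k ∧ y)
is always true.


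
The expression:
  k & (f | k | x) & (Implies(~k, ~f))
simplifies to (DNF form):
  k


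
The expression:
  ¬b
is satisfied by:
  {b: False}


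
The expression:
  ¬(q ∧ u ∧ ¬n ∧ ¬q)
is always true.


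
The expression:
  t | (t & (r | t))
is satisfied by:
  {t: True}


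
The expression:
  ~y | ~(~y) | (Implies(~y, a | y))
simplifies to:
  True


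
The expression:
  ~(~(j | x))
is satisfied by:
  {x: True, j: True}
  {x: True, j: False}
  {j: True, x: False}


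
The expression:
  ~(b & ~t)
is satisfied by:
  {t: True, b: False}
  {b: False, t: False}
  {b: True, t: True}


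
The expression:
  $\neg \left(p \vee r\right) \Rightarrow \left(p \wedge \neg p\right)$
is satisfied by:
  {r: True, p: True}
  {r: True, p: False}
  {p: True, r: False}


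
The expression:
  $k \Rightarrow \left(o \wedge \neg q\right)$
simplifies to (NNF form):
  $\left(o \wedge \neg q\right) \vee \neg k$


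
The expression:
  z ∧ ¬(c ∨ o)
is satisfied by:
  {z: True, o: False, c: False}


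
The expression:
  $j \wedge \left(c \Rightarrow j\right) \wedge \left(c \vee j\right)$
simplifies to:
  $j$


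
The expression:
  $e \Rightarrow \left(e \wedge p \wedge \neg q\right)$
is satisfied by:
  {p: True, q: False, e: False}
  {q: False, e: False, p: False}
  {p: True, q: True, e: False}
  {q: True, p: False, e: False}
  {e: True, p: True, q: False}


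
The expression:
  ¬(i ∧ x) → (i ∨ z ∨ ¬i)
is always true.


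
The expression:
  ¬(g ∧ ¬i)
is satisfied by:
  {i: True, g: False}
  {g: False, i: False}
  {g: True, i: True}


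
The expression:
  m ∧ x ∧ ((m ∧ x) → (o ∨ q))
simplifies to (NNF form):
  m ∧ x ∧ (o ∨ q)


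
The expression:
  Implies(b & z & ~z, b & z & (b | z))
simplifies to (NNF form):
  True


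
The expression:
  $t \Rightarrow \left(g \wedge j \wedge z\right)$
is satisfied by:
  {j: True, g: True, z: True, t: False}
  {j: True, g: True, z: False, t: False}
  {j: True, z: True, g: False, t: False}
  {j: True, z: False, g: False, t: False}
  {g: True, z: True, j: False, t: False}
  {g: True, z: False, j: False, t: False}
  {z: True, j: False, g: False, t: False}
  {z: False, j: False, g: False, t: False}
  {t: True, j: True, g: True, z: True}


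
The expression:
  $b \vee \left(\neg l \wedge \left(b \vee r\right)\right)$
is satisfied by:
  {r: True, b: True, l: False}
  {b: True, l: False, r: False}
  {r: True, b: True, l: True}
  {b: True, l: True, r: False}
  {r: True, l: False, b: False}


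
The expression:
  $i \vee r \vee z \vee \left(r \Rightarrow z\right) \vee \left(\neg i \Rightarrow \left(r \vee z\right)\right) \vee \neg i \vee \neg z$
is always true.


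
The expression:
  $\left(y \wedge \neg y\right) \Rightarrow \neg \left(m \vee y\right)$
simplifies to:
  $\text{True}$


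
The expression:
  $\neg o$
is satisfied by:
  {o: False}


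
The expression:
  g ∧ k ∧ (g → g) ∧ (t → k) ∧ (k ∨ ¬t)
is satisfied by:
  {g: True, k: True}


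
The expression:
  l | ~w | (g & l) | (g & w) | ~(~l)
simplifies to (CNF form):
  g | l | ~w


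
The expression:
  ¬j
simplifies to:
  ¬j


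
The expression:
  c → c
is always true.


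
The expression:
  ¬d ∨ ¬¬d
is always true.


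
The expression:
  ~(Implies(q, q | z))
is never true.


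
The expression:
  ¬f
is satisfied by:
  {f: False}


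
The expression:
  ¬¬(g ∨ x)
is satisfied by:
  {x: True, g: True}
  {x: True, g: False}
  {g: True, x: False}


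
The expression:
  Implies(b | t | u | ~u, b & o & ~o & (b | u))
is never true.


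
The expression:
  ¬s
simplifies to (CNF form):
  ¬s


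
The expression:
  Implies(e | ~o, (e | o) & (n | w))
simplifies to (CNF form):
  (e | o) & (e | ~e) & (e | n | o) & (e | o | w) & (n | o | w) & (e | n | ~e) & (e | w | ~e) & (n | w | ~e)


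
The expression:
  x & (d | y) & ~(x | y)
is never true.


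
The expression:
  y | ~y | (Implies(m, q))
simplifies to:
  True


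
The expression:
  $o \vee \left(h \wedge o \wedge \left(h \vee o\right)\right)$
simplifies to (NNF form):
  $o$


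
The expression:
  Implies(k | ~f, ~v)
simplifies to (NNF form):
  ~v | (f & ~k)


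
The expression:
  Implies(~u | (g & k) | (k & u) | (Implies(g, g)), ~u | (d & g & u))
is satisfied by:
  {g: True, d: True, u: False}
  {g: True, d: False, u: False}
  {d: True, g: False, u: False}
  {g: False, d: False, u: False}
  {g: True, u: True, d: True}


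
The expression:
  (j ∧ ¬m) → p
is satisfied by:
  {m: True, p: True, j: False}
  {m: True, p: False, j: False}
  {p: True, m: False, j: False}
  {m: False, p: False, j: False}
  {j: True, m: True, p: True}
  {j: True, m: True, p: False}
  {j: True, p: True, m: False}


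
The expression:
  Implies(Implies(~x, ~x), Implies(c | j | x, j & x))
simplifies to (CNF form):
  (j | ~c) & (j | ~x) & (x | ~j)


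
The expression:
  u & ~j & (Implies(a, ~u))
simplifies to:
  u & ~a & ~j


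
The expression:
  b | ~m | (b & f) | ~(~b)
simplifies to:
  b | ~m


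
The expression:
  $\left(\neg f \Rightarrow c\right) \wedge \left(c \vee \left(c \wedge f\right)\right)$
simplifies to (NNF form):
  $c$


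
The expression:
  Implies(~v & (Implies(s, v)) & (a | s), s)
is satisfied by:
  {v: True, s: True, a: False}
  {v: True, s: False, a: False}
  {s: True, v: False, a: False}
  {v: False, s: False, a: False}
  {a: True, v: True, s: True}
  {a: True, v: True, s: False}
  {a: True, s: True, v: False}


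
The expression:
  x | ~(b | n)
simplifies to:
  x | (~b & ~n)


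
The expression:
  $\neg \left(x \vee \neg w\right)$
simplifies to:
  $w \wedge \neg x$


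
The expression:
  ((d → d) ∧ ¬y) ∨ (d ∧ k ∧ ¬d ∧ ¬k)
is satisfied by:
  {y: False}


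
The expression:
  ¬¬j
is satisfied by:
  {j: True}


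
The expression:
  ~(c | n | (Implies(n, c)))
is never true.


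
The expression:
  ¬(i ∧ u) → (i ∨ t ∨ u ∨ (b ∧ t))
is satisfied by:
  {i: True, t: True, u: True}
  {i: True, t: True, u: False}
  {i: True, u: True, t: False}
  {i: True, u: False, t: False}
  {t: True, u: True, i: False}
  {t: True, u: False, i: False}
  {u: True, t: False, i: False}


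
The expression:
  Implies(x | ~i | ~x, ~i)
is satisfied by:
  {i: False}


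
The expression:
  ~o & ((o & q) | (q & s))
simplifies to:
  q & s & ~o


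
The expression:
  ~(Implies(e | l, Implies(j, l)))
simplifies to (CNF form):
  e & j & ~l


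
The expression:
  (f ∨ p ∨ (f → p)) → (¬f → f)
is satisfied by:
  {f: True}


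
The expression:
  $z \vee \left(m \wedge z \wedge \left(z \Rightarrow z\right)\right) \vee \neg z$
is always true.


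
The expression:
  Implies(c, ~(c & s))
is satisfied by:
  {s: False, c: False}
  {c: True, s: False}
  {s: True, c: False}


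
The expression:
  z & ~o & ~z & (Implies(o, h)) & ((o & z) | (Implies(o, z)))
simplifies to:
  False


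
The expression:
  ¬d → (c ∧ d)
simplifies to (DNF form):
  d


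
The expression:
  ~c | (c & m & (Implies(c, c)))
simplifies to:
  m | ~c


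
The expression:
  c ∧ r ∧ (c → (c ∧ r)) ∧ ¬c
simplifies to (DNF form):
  False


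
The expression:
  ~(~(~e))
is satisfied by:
  {e: False}


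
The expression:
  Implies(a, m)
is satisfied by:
  {m: True, a: False}
  {a: False, m: False}
  {a: True, m: True}


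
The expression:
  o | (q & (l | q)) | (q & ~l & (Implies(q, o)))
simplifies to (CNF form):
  o | q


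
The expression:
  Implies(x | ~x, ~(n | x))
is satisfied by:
  {n: False, x: False}


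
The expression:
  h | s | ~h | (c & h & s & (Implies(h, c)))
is always true.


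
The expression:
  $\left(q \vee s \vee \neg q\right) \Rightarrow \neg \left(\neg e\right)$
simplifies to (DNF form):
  $e$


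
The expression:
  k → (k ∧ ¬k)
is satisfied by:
  {k: False}


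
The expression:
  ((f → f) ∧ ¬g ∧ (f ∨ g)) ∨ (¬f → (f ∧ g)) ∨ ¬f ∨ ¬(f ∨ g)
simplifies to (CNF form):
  True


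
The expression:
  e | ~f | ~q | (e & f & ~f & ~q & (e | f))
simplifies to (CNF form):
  e | ~f | ~q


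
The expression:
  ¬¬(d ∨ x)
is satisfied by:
  {x: True, d: True}
  {x: True, d: False}
  {d: True, x: False}


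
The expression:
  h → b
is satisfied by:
  {b: True, h: False}
  {h: False, b: False}
  {h: True, b: True}


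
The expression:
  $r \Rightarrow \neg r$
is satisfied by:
  {r: False}


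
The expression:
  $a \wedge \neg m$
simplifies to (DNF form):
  $a \wedge \neg m$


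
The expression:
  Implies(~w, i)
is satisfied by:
  {i: True, w: True}
  {i: True, w: False}
  {w: True, i: False}


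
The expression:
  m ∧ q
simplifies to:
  m ∧ q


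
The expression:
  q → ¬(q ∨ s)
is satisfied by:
  {q: False}


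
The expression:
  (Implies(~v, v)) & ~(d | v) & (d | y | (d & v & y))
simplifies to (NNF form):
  False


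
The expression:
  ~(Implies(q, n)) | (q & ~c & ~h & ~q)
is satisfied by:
  {q: True, n: False}


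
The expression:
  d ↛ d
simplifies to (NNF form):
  False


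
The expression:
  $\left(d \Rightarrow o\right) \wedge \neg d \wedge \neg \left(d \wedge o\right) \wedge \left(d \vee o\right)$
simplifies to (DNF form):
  $o \wedge \neg d$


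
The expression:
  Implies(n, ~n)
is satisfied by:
  {n: False}


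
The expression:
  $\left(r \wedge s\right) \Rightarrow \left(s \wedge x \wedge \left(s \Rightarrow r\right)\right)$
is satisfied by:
  {x: True, s: False, r: False}
  {s: False, r: False, x: False}
  {r: True, x: True, s: False}
  {r: True, s: False, x: False}
  {x: True, s: True, r: False}
  {s: True, x: False, r: False}
  {r: True, s: True, x: True}


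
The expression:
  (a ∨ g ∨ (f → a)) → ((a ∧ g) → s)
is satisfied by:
  {s: True, g: False, a: False}
  {g: False, a: False, s: False}
  {a: True, s: True, g: False}
  {a: True, g: False, s: False}
  {s: True, g: True, a: False}
  {g: True, s: False, a: False}
  {a: True, g: True, s: True}


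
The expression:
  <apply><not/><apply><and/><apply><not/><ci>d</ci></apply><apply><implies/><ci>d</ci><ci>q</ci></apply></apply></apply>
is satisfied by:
  {d: True}


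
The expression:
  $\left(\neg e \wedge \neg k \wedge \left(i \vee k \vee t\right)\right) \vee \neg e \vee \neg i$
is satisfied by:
  {e: False, i: False}
  {i: True, e: False}
  {e: True, i: False}


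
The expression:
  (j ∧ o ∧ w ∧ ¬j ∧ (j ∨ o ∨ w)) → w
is always true.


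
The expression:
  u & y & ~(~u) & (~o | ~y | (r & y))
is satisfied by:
  {r: True, u: True, y: True, o: False}
  {u: True, y: True, r: False, o: False}
  {r: True, o: True, u: True, y: True}


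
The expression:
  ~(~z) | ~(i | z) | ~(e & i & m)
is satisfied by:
  {z: True, e: False, m: False, i: False}
  {i: False, e: False, z: False, m: False}
  {i: True, z: True, e: False, m: False}
  {i: True, e: False, z: False, m: False}
  {m: True, z: True, i: False, e: False}
  {m: True, i: False, e: False, z: False}
  {m: True, i: True, z: True, e: False}
  {m: True, i: True, e: False, z: False}
  {z: True, e: True, m: False, i: False}
  {e: True, m: False, z: False, i: False}
  {i: True, e: True, z: True, m: False}
  {i: True, e: True, m: False, z: False}
  {z: True, e: True, m: True, i: False}
  {e: True, m: True, i: False, z: False}
  {i: True, e: True, m: True, z: True}


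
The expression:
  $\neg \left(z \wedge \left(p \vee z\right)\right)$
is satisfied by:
  {z: False}


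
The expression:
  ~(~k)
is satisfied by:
  {k: True}


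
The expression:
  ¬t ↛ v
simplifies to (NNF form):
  v ∨ ¬t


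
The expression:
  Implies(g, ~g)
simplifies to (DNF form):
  ~g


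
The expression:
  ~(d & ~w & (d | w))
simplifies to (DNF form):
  w | ~d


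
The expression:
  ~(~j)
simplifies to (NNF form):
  j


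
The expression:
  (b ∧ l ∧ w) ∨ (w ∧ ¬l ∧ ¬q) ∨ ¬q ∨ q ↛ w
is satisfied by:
  {b: True, l: True, w: False, q: False}
  {b: True, l: False, w: False, q: False}
  {l: True, b: False, w: False, q: False}
  {b: False, l: False, w: False, q: False}
  {b: True, q: True, l: True, w: False}
  {b: True, q: True, l: False, w: False}
  {q: True, l: True, b: False, w: False}
  {q: True, b: False, l: False, w: False}
  {b: True, w: True, l: True, q: False}
  {b: True, w: True, l: False, q: False}
  {w: True, l: True, b: False, q: False}
  {w: True, b: False, l: False, q: False}
  {b: True, q: True, w: True, l: True}


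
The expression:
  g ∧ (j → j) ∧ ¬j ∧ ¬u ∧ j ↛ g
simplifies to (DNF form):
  False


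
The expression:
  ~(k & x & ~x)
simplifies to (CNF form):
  True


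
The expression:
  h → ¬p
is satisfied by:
  {p: False, h: False}
  {h: True, p: False}
  {p: True, h: False}


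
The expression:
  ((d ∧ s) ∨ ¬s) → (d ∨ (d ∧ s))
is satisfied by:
  {d: True, s: True}
  {d: True, s: False}
  {s: True, d: False}


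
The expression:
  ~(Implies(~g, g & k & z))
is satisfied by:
  {g: False}


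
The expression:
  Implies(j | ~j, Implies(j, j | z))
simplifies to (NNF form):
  True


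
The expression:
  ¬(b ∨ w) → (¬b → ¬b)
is always true.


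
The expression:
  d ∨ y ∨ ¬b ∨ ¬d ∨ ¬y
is always true.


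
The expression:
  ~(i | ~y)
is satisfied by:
  {y: True, i: False}


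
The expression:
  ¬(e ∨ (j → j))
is never true.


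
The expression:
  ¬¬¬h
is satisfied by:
  {h: False}


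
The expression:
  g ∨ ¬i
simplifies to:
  g ∨ ¬i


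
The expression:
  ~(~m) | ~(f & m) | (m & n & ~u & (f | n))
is always true.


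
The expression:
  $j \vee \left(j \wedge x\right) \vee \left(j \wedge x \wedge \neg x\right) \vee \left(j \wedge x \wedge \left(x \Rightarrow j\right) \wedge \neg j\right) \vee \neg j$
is always true.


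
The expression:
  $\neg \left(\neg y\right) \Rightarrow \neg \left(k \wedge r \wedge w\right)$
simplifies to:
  $\neg k \vee \neg r \vee \neg w \vee \neg y$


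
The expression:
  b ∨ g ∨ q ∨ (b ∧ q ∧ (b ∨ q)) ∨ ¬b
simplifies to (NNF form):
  True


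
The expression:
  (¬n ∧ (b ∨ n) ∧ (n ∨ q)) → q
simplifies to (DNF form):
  True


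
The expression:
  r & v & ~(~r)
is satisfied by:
  {r: True, v: True}


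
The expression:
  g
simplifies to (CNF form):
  g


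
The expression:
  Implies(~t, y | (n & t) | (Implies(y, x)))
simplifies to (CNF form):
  True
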